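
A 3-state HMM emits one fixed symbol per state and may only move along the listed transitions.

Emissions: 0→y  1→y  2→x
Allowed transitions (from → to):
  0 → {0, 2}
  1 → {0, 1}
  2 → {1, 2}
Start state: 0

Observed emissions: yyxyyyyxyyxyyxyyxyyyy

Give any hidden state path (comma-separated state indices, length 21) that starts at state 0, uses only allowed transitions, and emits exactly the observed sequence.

  [0] y  {0,1}  => 0  start
  [1] y  {0,1}  => 0  0->0 ok
  [2] x  {2}  => 2  0->2 ok
  [3] y  {0,1}  => 1  2->1 ok
  [4] y  {0,1}  => 1  1->1 ok
  [5] y  {0,1}  => 0  1->0 ok
  [6] y  {0,1}  => 0  0->0 ok
  [7] x  {2}  => 2  0->2 ok
  [8] y  {0,1}  => 1  2->1 ok
  [9] y  {0,1}  => 0  1->0 ok
  [10] x  {2}  => 2  0->2 ok
  [11] y  {0,1}  => 1  2->1 ok
  [12] y  {0,1}  => 0  1->0 ok
  [13] x  {2}  => 2  0->2 ok
  [14] y  {0,1}  => 1  2->1 ok
  [15] y  {0,1}  => 0  1->0 ok
  [16] x  {2}  => 2  0->2 ok
  [17] y  {0,1}  => 1  2->1 ok
  [18] y  {0,1}  => 1  1->1 ok
  [19] y  {0,1}  => 1  1->1 ok
  [20] y  {0,1}  => 0  1->0 ok

0,0,2,1,1,0,0,2,1,0,2,1,0,2,1,0,2,1,1,1,0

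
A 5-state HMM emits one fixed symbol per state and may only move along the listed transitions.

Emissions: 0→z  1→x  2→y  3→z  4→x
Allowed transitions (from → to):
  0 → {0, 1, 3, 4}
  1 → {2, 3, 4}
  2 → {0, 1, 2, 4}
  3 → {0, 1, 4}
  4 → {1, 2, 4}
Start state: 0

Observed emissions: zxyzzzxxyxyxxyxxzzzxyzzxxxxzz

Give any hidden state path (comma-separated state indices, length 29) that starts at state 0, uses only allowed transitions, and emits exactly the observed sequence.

  t0 'z' -> {0,3}, take 0 (start)
  t1 'x' -> {1,4}, take 1 (0->1 ok)
  t2 'y' -> {2}, take 2 (1->2 ok)
  t3 'z' -> {0,3}, take 0 (2->0 ok)
  t4 'z' -> {0,3}, take 0 (0->0 ok)
  t5 'z' -> {0,3}, take 3 (0->3 ok)
  t6 'x' -> {1,4}, take 4 (3->4 ok)
  t7 'x' -> {1,4}, take 4 (4->4 ok)
  t8 'y' -> {2}, take 2 (4->2 ok)
  t9 'x' -> {1,4}, take 1 (2->1 ok)
  t10 'y' -> {2}, take 2 (1->2 ok)
  t11 'x' -> {1,4}, take 1 (2->1 ok)
  t12 'x' -> {1,4}, take 4 (1->4 ok)
  t13 'y' -> {2}, take 2 (4->2 ok)
  t14 'x' -> {1,4}, take 4 (2->4 ok)
  t15 'x' -> {1,4}, take 1 (4->1 ok)
  t16 'z' -> {0,3}, take 3 (1->3 ok)
  t17 'z' -> {0,3}, take 0 (3->0 ok)
  t18 'z' -> {0,3}, take 0 (0->0 ok)
  t19 'x' -> {1,4}, take 1 (0->1 ok)
  t20 'y' -> {2}, take 2 (1->2 ok)
  t21 'z' -> {0,3}, take 0 (2->0 ok)
  t22 'z' -> {0,3}, take 3 (0->3 ok)
  t23 'x' -> {1,4}, take 4 (3->4 ok)
  t24 'x' -> {1,4}, take 4 (4->4 ok)
  t25 'x' -> {1,4}, take 4 (4->4 ok)
  t26 'x' -> {1,4}, take 1 (4->1 ok)
  t27 'z' -> {0,3}, take 3 (1->3 ok)
  t28 'z' -> {0,3}, take 0 (3->0 ok)

0,1,2,0,0,3,4,4,2,1,2,1,4,2,4,1,3,0,0,1,2,0,3,4,4,4,1,3,0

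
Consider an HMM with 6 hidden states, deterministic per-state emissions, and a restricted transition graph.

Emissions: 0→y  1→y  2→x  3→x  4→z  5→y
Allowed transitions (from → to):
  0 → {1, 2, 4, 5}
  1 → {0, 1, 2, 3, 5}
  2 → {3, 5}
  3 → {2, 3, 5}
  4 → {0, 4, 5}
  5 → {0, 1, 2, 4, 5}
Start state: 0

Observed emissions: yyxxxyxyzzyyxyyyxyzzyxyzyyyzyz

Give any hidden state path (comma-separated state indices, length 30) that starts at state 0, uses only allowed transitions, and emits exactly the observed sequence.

  [0] y  {0,1,5}  => 0  start
  [1] y  {0,1,5}  => 5  0->5 ok
  [2] x  {2,3}  => 2  5->2 ok
  [3] x  {2,3}  => 3  2->3 ok
  [4] x  {2,3}  => 3  3->3 ok
  [5] y  {0,1,5}  => 5  3->5 ok
  [6] x  {2,3}  => 2  5->2 ok
  [7] y  {0,1,5}  => 5  2->5 ok
  [8] z  {4}  => 4  5->4 ok
  [9] z  {4}  => 4  4->4 ok
  [10] y  {0,1,5}  => 5  4->5 ok
  [11] y  {0,1,5}  => 1  5->1 ok
  [12] x  {2,3}  => 3  1->3 ok
  [13] y  {0,1,5}  => 5  3->5 ok
  [14] y  {0,1,5}  => 0  5->0 ok
  [15] y  {0,1,5}  => 1  0->1 ok
  [16] x  {2,3}  => 2  1->2 ok
  [17] y  {0,1,5}  => 5  2->5 ok
  [18] z  {4}  => 4  5->4 ok
  [19] z  {4}  => 4  4->4 ok
  [20] y  {0,1,5}  => 5  4->5 ok
  [21] x  {2,3}  => 2  5->2 ok
  [22] y  {0,1,5}  => 5  2->5 ok
  [23] z  {4}  => 4  5->4 ok
  [24] y  {0,1,5}  => 0  4->0 ok
  [25] y  {0,1,5}  => 1  0->1 ok
  [26] y  {0,1,5}  => 5  1->5 ok
  [27] z  {4}  => 4  5->4 ok
  [28] y  {0,1,5}  => 0  4->0 ok
  [29] z  {4}  => 4  0->4 ok

0,5,2,3,3,5,2,5,4,4,5,1,3,5,0,1,2,5,4,4,5,2,5,4,0,1,5,4,0,4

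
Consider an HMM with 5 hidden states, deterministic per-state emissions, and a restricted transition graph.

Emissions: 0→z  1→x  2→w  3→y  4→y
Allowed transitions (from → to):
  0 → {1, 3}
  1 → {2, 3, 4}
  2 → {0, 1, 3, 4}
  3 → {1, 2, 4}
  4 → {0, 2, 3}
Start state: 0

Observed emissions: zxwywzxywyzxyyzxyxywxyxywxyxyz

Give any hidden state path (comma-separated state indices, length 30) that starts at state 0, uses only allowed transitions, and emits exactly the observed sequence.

0,1,2,4,2,0,1,4,2,4,0,1,3,4,0,1,3,1,3,2,1,3,1,3,2,1,3,1,4,0

  t0 'z' -> {0}, take 0 (start)
  t1 'x' -> {1}, take 1 (0->1 ok)
  t2 'w' -> {2}, take 2 (1->2 ok)
  t3 'y' -> {3,4}, take 4 (2->4 ok)
  t4 'w' -> {2}, take 2 (4->2 ok)
  t5 'z' -> {0}, take 0 (2->0 ok)
  t6 'x' -> {1}, take 1 (0->1 ok)
  t7 'y' -> {3,4}, take 4 (1->4 ok)
  t8 'w' -> {2}, take 2 (4->2 ok)
  t9 'y' -> {3,4}, take 4 (2->4 ok)
  t10 'z' -> {0}, take 0 (4->0 ok)
  t11 'x' -> {1}, take 1 (0->1 ok)
  t12 'y' -> {3,4}, take 3 (1->3 ok)
  t13 'y' -> {3,4}, take 4 (3->4 ok)
  t14 'z' -> {0}, take 0 (4->0 ok)
  t15 'x' -> {1}, take 1 (0->1 ok)
  t16 'y' -> {3,4}, take 3 (1->3 ok)
  t17 'x' -> {1}, take 1 (3->1 ok)
  t18 'y' -> {3,4}, take 3 (1->3 ok)
  t19 'w' -> {2}, take 2 (3->2 ok)
  t20 'x' -> {1}, take 1 (2->1 ok)
  t21 'y' -> {3,4}, take 3 (1->3 ok)
  t22 'x' -> {1}, take 1 (3->1 ok)
  t23 'y' -> {3,4}, take 3 (1->3 ok)
  t24 'w' -> {2}, take 2 (3->2 ok)
  t25 'x' -> {1}, take 1 (2->1 ok)
  t26 'y' -> {3,4}, take 3 (1->3 ok)
  t27 'x' -> {1}, take 1 (3->1 ok)
  t28 'y' -> {3,4}, take 4 (1->4 ok)
  t29 'z' -> {0}, take 0 (4->0 ok)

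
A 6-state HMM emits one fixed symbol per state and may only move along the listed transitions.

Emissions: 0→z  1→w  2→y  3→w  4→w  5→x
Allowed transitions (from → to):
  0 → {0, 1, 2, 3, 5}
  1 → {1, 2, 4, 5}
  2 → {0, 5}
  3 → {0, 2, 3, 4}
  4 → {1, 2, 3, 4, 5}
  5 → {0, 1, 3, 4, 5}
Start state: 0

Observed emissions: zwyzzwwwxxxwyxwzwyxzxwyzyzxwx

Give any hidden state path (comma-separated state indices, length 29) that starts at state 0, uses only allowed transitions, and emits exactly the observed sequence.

0,1,2,0,0,1,1,4,5,5,5,1,2,5,3,0,3,2,5,0,5,4,2,0,2,0,5,1,5

  t0 'z' -> {0}, take 0 (start)
  t1 'w' -> {1,3,4}, take 1 (0->1 ok)
  t2 'y' -> {2}, take 2 (1->2 ok)
  t3 'z' -> {0}, take 0 (2->0 ok)
  t4 'z' -> {0}, take 0 (0->0 ok)
  t5 'w' -> {1,3,4}, take 1 (0->1 ok)
  t6 'w' -> {1,3,4}, take 1 (1->1 ok)
  t7 'w' -> {1,3,4}, take 4 (1->4 ok)
  t8 'x' -> {5}, take 5 (4->5 ok)
  t9 'x' -> {5}, take 5 (5->5 ok)
  t10 'x' -> {5}, take 5 (5->5 ok)
  t11 'w' -> {1,3,4}, take 1 (5->1 ok)
  t12 'y' -> {2}, take 2 (1->2 ok)
  t13 'x' -> {5}, take 5 (2->5 ok)
  t14 'w' -> {1,3,4}, take 3 (5->3 ok)
  t15 'z' -> {0}, take 0 (3->0 ok)
  t16 'w' -> {1,3,4}, take 3 (0->3 ok)
  t17 'y' -> {2}, take 2 (3->2 ok)
  t18 'x' -> {5}, take 5 (2->5 ok)
  t19 'z' -> {0}, take 0 (5->0 ok)
  t20 'x' -> {5}, take 5 (0->5 ok)
  t21 'w' -> {1,3,4}, take 4 (5->4 ok)
  t22 'y' -> {2}, take 2 (4->2 ok)
  t23 'z' -> {0}, take 0 (2->0 ok)
  t24 'y' -> {2}, take 2 (0->2 ok)
  t25 'z' -> {0}, take 0 (2->0 ok)
  t26 'x' -> {5}, take 5 (0->5 ok)
  t27 'w' -> {1,3,4}, take 1 (5->1 ok)
  t28 'x' -> {5}, take 5 (1->5 ok)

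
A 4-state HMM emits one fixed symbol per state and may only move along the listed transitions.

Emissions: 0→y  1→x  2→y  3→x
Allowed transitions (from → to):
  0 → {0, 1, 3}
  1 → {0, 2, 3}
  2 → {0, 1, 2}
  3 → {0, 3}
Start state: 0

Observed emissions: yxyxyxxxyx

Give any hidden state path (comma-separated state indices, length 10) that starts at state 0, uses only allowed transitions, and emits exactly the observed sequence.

0,3,0,3,0,1,3,3,0,1

  t0 'y' -> {0,2}, take 0 (start)
  t1 'x' -> {1,3}, take 3 (0->3 ok)
  t2 'y' -> {0,2}, take 0 (3->0 ok)
  t3 'x' -> {1,3}, take 3 (0->3 ok)
  t4 'y' -> {0,2}, take 0 (3->0 ok)
  t5 'x' -> {1,3}, take 1 (0->1 ok)
  t6 'x' -> {1,3}, take 3 (1->3 ok)
  t7 'x' -> {1,3}, take 3 (3->3 ok)
  t8 'y' -> {0,2}, take 0 (3->0 ok)
  t9 'x' -> {1,3}, take 1 (0->1 ok)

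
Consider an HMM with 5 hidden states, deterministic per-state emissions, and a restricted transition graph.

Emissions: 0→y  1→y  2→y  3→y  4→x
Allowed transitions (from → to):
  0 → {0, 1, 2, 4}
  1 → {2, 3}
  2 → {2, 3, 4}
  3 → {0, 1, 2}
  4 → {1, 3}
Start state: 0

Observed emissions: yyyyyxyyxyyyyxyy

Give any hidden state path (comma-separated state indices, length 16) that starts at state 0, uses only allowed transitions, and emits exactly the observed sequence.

0,2,2,2,2,4,1,2,4,1,2,2,2,4,1,3

  t0 'y' -> {0,1,2,3}, take 0 (start)
  t1 'y' -> {0,1,2,3}, take 2 (0->2 ok)
  t2 'y' -> {0,1,2,3}, take 2 (2->2 ok)
  t3 'y' -> {0,1,2,3}, take 2 (2->2 ok)
  t4 'y' -> {0,1,2,3}, take 2 (2->2 ok)
  t5 'x' -> {4}, take 4 (2->4 ok)
  t6 'y' -> {0,1,2,3}, take 1 (4->1 ok)
  t7 'y' -> {0,1,2,3}, take 2 (1->2 ok)
  t8 'x' -> {4}, take 4 (2->4 ok)
  t9 'y' -> {0,1,2,3}, take 1 (4->1 ok)
  t10 'y' -> {0,1,2,3}, take 2 (1->2 ok)
  t11 'y' -> {0,1,2,3}, take 2 (2->2 ok)
  t12 'y' -> {0,1,2,3}, take 2 (2->2 ok)
  t13 'x' -> {4}, take 4 (2->4 ok)
  t14 'y' -> {0,1,2,3}, take 1 (4->1 ok)
  t15 'y' -> {0,1,2,3}, take 3 (1->3 ok)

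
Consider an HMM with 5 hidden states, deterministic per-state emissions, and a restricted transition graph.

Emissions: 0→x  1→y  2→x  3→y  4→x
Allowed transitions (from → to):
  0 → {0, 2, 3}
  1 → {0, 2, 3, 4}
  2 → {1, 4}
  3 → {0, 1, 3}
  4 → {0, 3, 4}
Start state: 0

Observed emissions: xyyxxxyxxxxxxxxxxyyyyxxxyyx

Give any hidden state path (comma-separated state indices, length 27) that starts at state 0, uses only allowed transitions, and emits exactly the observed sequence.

  0: obs=x cand={0,2,4} pick 0 [start]
  1: obs=y cand={1,3} pick 3 [0->3 ok]
  2: obs=y cand={1,3} pick 1 [3->1 ok]
  3: obs=x cand={0,2,4} pick 4 [1->4 ok]
  4: obs=x cand={0,2,4} pick 0 [4->0 ok]
  5: obs=x cand={0,2,4} pick 2 [0->2 ok]
  6: obs=y cand={1,3} pick 1 [2->1 ok]
  7: obs=x cand={0,2,4} pick 4 [1->4 ok]
  8: obs=x cand={0,2,4} pick 4 [4->4 ok]
  9: obs=x cand={0,2,4} pick 4 [4->4 ok]
  10: obs=x cand={0,2,4} pick 4 [4->4 ok]
  11: obs=x cand={0,2,4} pick 0 [4->0 ok]
  12: obs=x cand={0,2,4} pick 0 [0->0 ok]
  13: obs=x cand={0,2,4} pick 0 [0->0 ok]
  14: obs=x cand={0,2,4} pick 0 [0->0 ok]
  15: obs=x cand={0,2,4} pick 0 [0->0 ok]
  16: obs=x cand={0,2,4} pick 0 [0->0 ok]
  17: obs=y cand={1,3} pick 3 [0->3 ok]
  18: obs=y cand={1,3} pick 3 [3->3 ok]
  19: obs=y cand={1,3} pick 1 [3->1 ok]
  20: obs=y cand={1,3} pick 3 [1->3 ok]
  21: obs=x cand={0,2,4} pick 0 [3->0 ok]
  22: obs=x cand={0,2,4} pick 2 [0->2 ok]
  23: obs=x cand={0,2,4} pick 4 [2->4 ok]
  24: obs=y cand={1,3} pick 3 [4->3 ok]
  25: obs=y cand={1,3} pick 1 [3->1 ok]
  26: obs=x cand={0,2,4} pick 0 [1->0 ok]

0,3,1,4,0,2,1,4,4,4,4,0,0,0,0,0,0,3,3,1,3,0,2,4,3,1,0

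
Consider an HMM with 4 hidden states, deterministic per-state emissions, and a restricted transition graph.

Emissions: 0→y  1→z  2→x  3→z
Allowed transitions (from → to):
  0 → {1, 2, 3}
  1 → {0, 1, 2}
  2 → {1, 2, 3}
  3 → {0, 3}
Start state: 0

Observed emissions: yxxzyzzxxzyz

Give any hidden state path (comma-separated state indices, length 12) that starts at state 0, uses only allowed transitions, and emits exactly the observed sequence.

0,2,2,3,0,1,1,2,2,3,0,3

  t0 'y' -> {0}, take 0 (start)
  t1 'x' -> {2}, take 2 (0->2 ok)
  t2 'x' -> {2}, take 2 (2->2 ok)
  t3 'z' -> {1,3}, take 3 (2->3 ok)
  t4 'y' -> {0}, take 0 (3->0 ok)
  t5 'z' -> {1,3}, take 1 (0->1 ok)
  t6 'z' -> {1,3}, take 1 (1->1 ok)
  t7 'x' -> {2}, take 2 (1->2 ok)
  t8 'x' -> {2}, take 2 (2->2 ok)
  t9 'z' -> {1,3}, take 3 (2->3 ok)
  t10 'y' -> {0}, take 0 (3->0 ok)
  t11 'z' -> {1,3}, take 3 (0->3 ok)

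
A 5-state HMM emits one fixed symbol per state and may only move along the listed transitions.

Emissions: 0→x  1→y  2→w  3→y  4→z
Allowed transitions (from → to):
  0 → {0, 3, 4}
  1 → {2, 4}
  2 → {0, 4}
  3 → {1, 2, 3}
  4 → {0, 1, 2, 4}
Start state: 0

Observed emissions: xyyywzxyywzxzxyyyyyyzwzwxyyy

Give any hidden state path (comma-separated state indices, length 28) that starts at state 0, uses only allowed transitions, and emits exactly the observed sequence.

  t0 'x' -> {0}, take 0 (start)
  t1 'y' -> {1,3}, take 3 (0->3 ok)
  t2 'y' -> {1,3}, take 3 (3->3 ok)
  t3 'y' -> {1,3}, take 1 (3->1 ok)
  t4 'w' -> {2}, take 2 (1->2 ok)
  t5 'z' -> {4}, take 4 (2->4 ok)
  t6 'x' -> {0}, take 0 (4->0 ok)
  t7 'y' -> {1,3}, take 3 (0->3 ok)
  t8 'y' -> {1,3}, take 1 (3->1 ok)
  t9 'w' -> {2}, take 2 (1->2 ok)
  t10 'z' -> {4}, take 4 (2->4 ok)
  t11 'x' -> {0}, take 0 (4->0 ok)
  t12 'z' -> {4}, take 4 (0->4 ok)
  t13 'x' -> {0}, take 0 (4->0 ok)
  t14 'y' -> {1,3}, take 3 (0->3 ok)
  t15 'y' -> {1,3}, take 3 (3->3 ok)
  t16 'y' -> {1,3}, take 3 (3->3 ok)
  t17 'y' -> {1,3}, take 3 (3->3 ok)
  t18 'y' -> {1,3}, take 3 (3->3 ok)
  t19 'y' -> {1,3}, take 1 (3->1 ok)
  t20 'z' -> {4}, take 4 (1->4 ok)
  t21 'w' -> {2}, take 2 (4->2 ok)
  t22 'z' -> {4}, take 4 (2->4 ok)
  t23 'w' -> {2}, take 2 (4->2 ok)
  t24 'x' -> {0}, take 0 (2->0 ok)
  t25 'y' -> {1,3}, take 3 (0->3 ok)
  t26 'y' -> {1,3}, take 3 (3->3 ok)
  t27 'y' -> {1,3}, take 3 (3->3 ok)

0,3,3,1,2,4,0,3,1,2,4,0,4,0,3,3,3,3,3,1,4,2,4,2,0,3,3,3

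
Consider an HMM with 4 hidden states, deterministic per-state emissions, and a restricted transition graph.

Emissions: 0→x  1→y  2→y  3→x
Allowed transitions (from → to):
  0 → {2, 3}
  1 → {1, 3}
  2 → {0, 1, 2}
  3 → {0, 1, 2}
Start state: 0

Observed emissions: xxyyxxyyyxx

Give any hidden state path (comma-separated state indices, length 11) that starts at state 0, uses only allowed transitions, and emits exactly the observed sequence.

  t0 'x' -> {0,3}, take 0 (start)
  t1 'x' -> {0,3}, take 3 (0->3 ok)
  t2 'y' -> {1,2}, take 2 (3->2 ok)
  t3 'y' -> {1,2}, take 1 (2->1 ok)
  t4 'x' -> {0,3}, take 3 (1->3 ok)
  t5 'x' -> {0,3}, take 0 (3->0 ok)
  t6 'y' -> {1,2}, take 2 (0->2 ok)
  t7 'y' -> {1,2}, take 2 (2->2 ok)
  t8 'y' -> {1,2}, take 2 (2->2 ok)
  t9 'x' -> {0,3}, take 0 (2->0 ok)
  t10 'x' -> {0,3}, take 3 (0->3 ok)

0,3,2,1,3,0,2,2,2,0,3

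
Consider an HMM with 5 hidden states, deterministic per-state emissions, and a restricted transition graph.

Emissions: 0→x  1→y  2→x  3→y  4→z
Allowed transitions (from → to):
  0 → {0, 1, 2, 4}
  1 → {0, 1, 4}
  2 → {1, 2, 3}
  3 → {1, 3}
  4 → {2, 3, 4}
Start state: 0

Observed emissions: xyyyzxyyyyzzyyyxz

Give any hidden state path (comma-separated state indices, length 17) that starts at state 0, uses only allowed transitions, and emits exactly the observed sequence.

  t0 'x' -> {0,2}, take 0 (start)
  t1 'y' -> {1,3}, take 1 (0->1 ok)
  t2 'y' -> {1,3}, take 1 (1->1 ok)
  t3 'y' -> {1,3}, take 1 (1->1 ok)
  t4 'z' -> {4}, take 4 (1->4 ok)
  t5 'x' -> {0,2}, take 2 (4->2 ok)
  t6 'y' -> {1,3}, take 3 (2->3 ok)
  t7 'y' -> {1,3}, take 3 (3->3 ok)
  t8 'y' -> {1,3}, take 3 (3->3 ok)
  t9 'y' -> {1,3}, take 1 (3->1 ok)
  t10 'z' -> {4}, take 4 (1->4 ok)
  t11 'z' -> {4}, take 4 (4->4 ok)
  t12 'y' -> {1,3}, take 3 (4->3 ok)
  t13 'y' -> {1,3}, take 1 (3->1 ok)
  t14 'y' -> {1,3}, take 1 (1->1 ok)
  t15 'x' -> {0,2}, take 0 (1->0 ok)
  t16 'z' -> {4}, take 4 (0->4 ok)

0,1,1,1,4,2,3,3,3,1,4,4,3,1,1,0,4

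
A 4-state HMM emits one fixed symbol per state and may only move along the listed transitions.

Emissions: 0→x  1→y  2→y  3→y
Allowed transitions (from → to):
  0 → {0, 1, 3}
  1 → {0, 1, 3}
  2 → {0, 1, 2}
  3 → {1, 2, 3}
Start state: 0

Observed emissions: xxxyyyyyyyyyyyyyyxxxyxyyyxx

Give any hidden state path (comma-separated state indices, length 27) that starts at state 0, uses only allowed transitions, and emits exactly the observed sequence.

0,0,0,3,1,3,3,2,2,1,3,3,3,2,2,1,1,0,0,0,1,0,3,2,2,0,0

  [0] x  {0}  => 0  start
  [1] x  {0}  => 0  0->0 ok
  [2] x  {0}  => 0  0->0 ok
  [3] y  {1,2,3}  => 3  0->3 ok
  [4] y  {1,2,3}  => 1  3->1 ok
  [5] y  {1,2,3}  => 3  1->3 ok
  [6] y  {1,2,3}  => 3  3->3 ok
  [7] y  {1,2,3}  => 2  3->2 ok
  [8] y  {1,2,3}  => 2  2->2 ok
  [9] y  {1,2,3}  => 1  2->1 ok
  [10] y  {1,2,3}  => 3  1->3 ok
  [11] y  {1,2,3}  => 3  3->3 ok
  [12] y  {1,2,3}  => 3  3->3 ok
  [13] y  {1,2,3}  => 2  3->2 ok
  [14] y  {1,2,3}  => 2  2->2 ok
  [15] y  {1,2,3}  => 1  2->1 ok
  [16] y  {1,2,3}  => 1  1->1 ok
  [17] x  {0}  => 0  1->0 ok
  [18] x  {0}  => 0  0->0 ok
  [19] x  {0}  => 0  0->0 ok
  [20] y  {1,2,3}  => 1  0->1 ok
  [21] x  {0}  => 0  1->0 ok
  [22] y  {1,2,3}  => 3  0->3 ok
  [23] y  {1,2,3}  => 2  3->2 ok
  [24] y  {1,2,3}  => 2  2->2 ok
  [25] x  {0}  => 0  2->0 ok
  [26] x  {0}  => 0  0->0 ok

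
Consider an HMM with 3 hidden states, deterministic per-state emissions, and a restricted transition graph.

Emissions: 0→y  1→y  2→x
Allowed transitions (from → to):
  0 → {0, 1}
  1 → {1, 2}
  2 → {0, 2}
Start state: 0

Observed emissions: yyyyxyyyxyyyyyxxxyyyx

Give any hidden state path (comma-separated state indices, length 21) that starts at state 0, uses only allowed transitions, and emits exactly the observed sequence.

0,0,1,1,2,0,1,1,2,0,0,0,0,1,2,2,2,0,1,1,2

  t0 'y' -> {0,1}, take 0 (start)
  t1 'y' -> {0,1}, take 0 (0->0 ok)
  t2 'y' -> {0,1}, take 1 (0->1 ok)
  t3 'y' -> {0,1}, take 1 (1->1 ok)
  t4 'x' -> {2}, take 2 (1->2 ok)
  t5 'y' -> {0,1}, take 0 (2->0 ok)
  t6 'y' -> {0,1}, take 1 (0->1 ok)
  t7 'y' -> {0,1}, take 1 (1->1 ok)
  t8 'x' -> {2}, take 2 (1->2 ok)
  t9 'y' -> {0,1}, take 0 (2->0 ok)
  t10 'y' -> {0,1}, take 0 (0->0 ok)
  t11 'y' -> {0,1}, take 0 (0->0 ok)
  t12 'y' -> {0,1}, take 0 (0->0 ok)
  t13 'y' -> {0,1}, take 1 (0->1 ok)
  t14 'x' -> {2}, take 2 (1->2 ok)
  t15 'x' -> {2}, take 2 (2->2 ok)
  t16 'x' -> {2}, take 2 (2->2 ok)
  t17 'y' -> {0,1}, take 0 (2->0 ok)
  t18 'y' -> {0,1}, take 1 (0->1 ok)
  t19 'y' -> {0,1}, take 1 (1->1 ok)
  t20 'x' -> {2}, take 2 (1->2 ok)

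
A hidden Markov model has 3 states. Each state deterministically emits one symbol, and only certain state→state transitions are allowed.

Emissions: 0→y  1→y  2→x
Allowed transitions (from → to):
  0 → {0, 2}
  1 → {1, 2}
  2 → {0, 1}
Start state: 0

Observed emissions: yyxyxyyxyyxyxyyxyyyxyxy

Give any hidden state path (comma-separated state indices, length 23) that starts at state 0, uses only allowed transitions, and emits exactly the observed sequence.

  [0] y  {0,1}  => 0  start
  [1] y  {0,1}  => 0  0->0 ok
  [2] x  {2}  => 2  0->2 ok
  [3] y  {0,1}  => 1  2->1 ok
  [4] x  {2}  => 2  1->2 ok
  [5] y  {0,1}  => 0  2->0 ok
  [6] y  {0,1}  => 0  0->0 ok
  [7] x  {2}  => 2  0->2 ok
  [8] y  {0,1}  => 1  2->1 ok
  [9] y  {0,1}  => 1  1->1 ok
  [10] x  {2}  => 2  1->2 ok
  [11] y  {0,1}  => 1  2->1 ok
  [12] x  {2}  => 2  1->2 ok
  [13] y  {0,1}  => 0  2->0 ok
  [14] y  {0,1}  => 0  0->0 ok
  [15] x  {2}  => 2  0->2 ok
  [16] y  {0,1}  => 0  2->0 ok
  [17] y  {0,1}  => 0  0->0 ok
  [18] y  {0,1}  => 0  0->0 ok
  [19] x  {2}  => 2  0->2 ok
  [20] y  {0,1}  => 1  2->1 ok
  [21] x  {2}  => 2  1->2 ok
  [22] y  {0,1}  => 0  2->0 ok

0,0,2,1,2,0,0,2,1,1,2,1,2,0,0,2,0,0,0,2,1,2,0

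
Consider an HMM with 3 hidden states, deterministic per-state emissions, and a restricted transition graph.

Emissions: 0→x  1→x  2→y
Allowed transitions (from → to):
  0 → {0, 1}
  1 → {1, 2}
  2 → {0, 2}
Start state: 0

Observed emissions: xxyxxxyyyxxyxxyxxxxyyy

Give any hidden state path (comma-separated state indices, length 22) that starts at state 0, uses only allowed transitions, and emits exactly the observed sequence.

0,1,2,0,0,1,2,2,2,0,1,2,0,1,2,0,0,1,1,2,2,2

  t0 'x' -> {0,1}, take 0 (start)
  t1 'x' -> {0,1}, take 1 (0->1 ok)
  t2 'y' -> {2}, take 2 (1->2 ok)
  t3 'x' -> {0,1}, take 0 (2->0 ok)
  t4 'x' -> {0,1}, take 0 (0->0 ok)
  t5 'x' -> {0,1}, take 1 (0->1 ok)
  t6 'y' -> {2}, take 2 (1->2 ok)
  t7 'y' -> {2}, take 2 (2->2 ok)
  t8 'y' -> {2}, take 2 (2->2 ok)
  t9 'x' -> {0,1}, take 0 (2->0 ok)
  t10 'x' -> {0,1}, take 1 (0->1 ok)
  t11 'y' -> {2}, take 2 (1->2 ok)
  t12 'x' -> {0,1}, take 0 (2->0 ok)
  t13 'x' -> {0,1}, take 1 (0->1 ok)
  t14 'y' -> {2}, take 2 (1->2 ok)
  t15 'x' -> {0,1}, take 0 (2->0 ok)
  t16 'x' -> {0,1}, take 0 (0->0 ok)
  t17 'x' -> {0,1}, take 1 (0->1 ok)
  t18 'x' -> {0,1}, take 1 (1->1 ok)
  t19 'y' -> {2}, take 2 (1->2 ok)
  t20 'y' -> {2}, take 2 (2->2 ok)
  t21 'y' -> {2}, take 2 (2->2 ok)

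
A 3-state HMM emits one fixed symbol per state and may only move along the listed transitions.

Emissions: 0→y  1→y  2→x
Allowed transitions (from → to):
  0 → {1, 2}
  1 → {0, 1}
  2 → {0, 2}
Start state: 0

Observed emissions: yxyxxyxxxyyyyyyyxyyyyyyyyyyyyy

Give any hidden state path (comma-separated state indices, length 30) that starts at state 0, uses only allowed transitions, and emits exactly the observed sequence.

0,2,0,2,2,0,2,2,2,0,1,1,1,1,1,0,2,0,1,1,0,1,1,0,1,1,1,0,1,1

  pos 0: y in {0,1}, choose 0; start
  pos 1: x in {2}, choose 2; 0->2 ok
  pos 2: y in {0,1}, choose 0; 2->0 ok
  pos 3: x in {2}, choose 2; 0->2 ok
  pos 4: x in {2}, choose 2; 2->2 ok
  pos 5: y in {0,1}, choose 0; 2->0 ok
  pos 6: x in {2}, choose 2; 0->2 ok
  pos 7: x in {2}, choose 2; 2->2 ok
  pos 8: x in {2}, choose 2; 2->2 ok
  pos 9: y in {0,1}, choose 0; 2->0 ok
  pos 10: y in {0,1}, choose 1; 0->1 ok
  pos 11: y in {0,1}, choose 1; 1->1 ok
  pos 12: y in {0,1}, choose 1; 1->1 ok
  pos 13: y in {0,1}, choose 1; 1->1 ok
  pos 14: y in {0,1}, choose 1; 1->1 ok
  pos 15: y in {0,1}, choose 0; 1->0 ok
  pos 16: x in {2}, choose 2; 0->2 ok
  pos 17: y in {0,1}, choose 0; 2->0 ok
  pos 18: y in {0,1}, choose 1; 0->1 ok
  pos 19: y in {0,1}, choose 1; 1->1 ok
  pos 20: y in {0,1}, choose 0; 1->0 ok
  pos 21: y in {0,1}, choose 1; 0->1 ok
  pos 22: y in {0,1}, choose 1; 1->1 ok
  pos 23: y in {0,1}, choose 0; 1->0 ok
  pos 24: y in {0,1}, choose 1; 0->1 ok
  pos 25: y in {0,1}, choose 1; 1->1 ok
  pos 26: y in {0,1}, choose 1; 1->1 ok
  pos 27: y in {0,1}, choose 0; 1->0 ok
  pos 28: y in {0,1}, choose 1; 0->1 ok
  pos 29: y in {0,1}, choose 1; 1->1 ok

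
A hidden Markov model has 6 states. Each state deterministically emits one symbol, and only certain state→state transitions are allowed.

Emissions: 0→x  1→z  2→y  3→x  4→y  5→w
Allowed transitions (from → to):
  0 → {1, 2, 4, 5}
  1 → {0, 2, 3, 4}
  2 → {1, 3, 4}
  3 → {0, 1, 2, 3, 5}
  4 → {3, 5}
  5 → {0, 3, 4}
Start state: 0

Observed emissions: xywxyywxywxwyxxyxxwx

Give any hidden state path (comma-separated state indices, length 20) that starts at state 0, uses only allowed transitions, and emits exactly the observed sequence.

0,4,5,3,2,4,5,0,4,5,0,5,4,3,3,2,3,0,5,0

  [0] x  {0,3}  => 0  start
  [1] y  {2,4}  => 4  0->4 ok
  [2] w  {5}  => 5  4->5 ok
  [3] x  {0,3}  => 3  5->3 ok
  [4] y  {2,4}  => 2  3->2 ok
  [5] y  {2,4}  => 4  2->4 ok
  [6] w  {5}  => 5  4->5 ok
  [7] x  {0,3}  => 0  5->0 ok
  [8] y  {2,4}  => 4  0->4 ok
  [9] w  {5}  => 5  4->5 ok
  [10] x  {0,3}  => 0  5->0 ok
  [11] w  {5}  => 5  0->5 ok
  [12] y  {2,4}  => 4  5->4 ok
  [13] x  {0,3}  => 3  4->3 ok
  [14] x  {0,3}  => 3  3->3 ok
  [15] y  {2,4}  => 2  3->2 ok
  [16] x  {0,3}  => 3  2->3 ok
  [17] x  {0,3}  => 0  3->0 ok
  [18] w  {5}  => 5  0->5 ok
  [19] x  {0,3}  => 0  5->0 ok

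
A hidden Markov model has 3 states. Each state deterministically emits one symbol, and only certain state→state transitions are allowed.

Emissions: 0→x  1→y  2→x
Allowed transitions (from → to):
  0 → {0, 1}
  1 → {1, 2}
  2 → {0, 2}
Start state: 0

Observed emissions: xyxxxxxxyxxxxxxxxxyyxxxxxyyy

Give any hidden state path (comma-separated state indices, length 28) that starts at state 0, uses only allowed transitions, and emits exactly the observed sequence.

0,1,2,2,2,2,0,0,1,2,2,2,2,0,0,0,0,0,1,1,2,2,0,0,0,1,1,1

  0: obs=x cand={0,2} pick 0 [start]
  1: obs=y cand={1} pick 1 [0->1 ok]
  2: obs=x cand={0,2} pick 2 [1->2 ok]
  3: obs=x cand={0,2} pick 2 [2->2 ok]
  4: obs=x cand={0,2} pick 2 [2->2 ok]
  5: obs=x cand={0,2} pick 2 [2->2 ok]
  6: obs=x cand={0,2} pick 0 [2->0 ok]
  7: obs=x cand={0,2} pick 0 [0->0 ok]
  8: obs=y cand={1} pick 1 [0->1 ok]
  9: obs=x cand={0,2} pick 2 [1->2 ok]
  10: obs=x cand={0,2} pick 2 [2->2 ok]
  11: obs=x cand={0,2} pick 2 [2->2 ok]
  12: obs=x cand={0,2} pick 2 [2->2 ok]
  13: obs=x cand={0,2} pick 0 [2->0 ok]
  14: obs=x cand={0,2} pick 0 [0->0 ok]
  15: obs=x cand={0,2} pick 0 [0->0 ok]
  16: obs=x cand={0,2} pick 0 [0->0 ok]
  17: obs=x cand={0,2} pick 0 [0->0 ok]
  18: obs=y cand={1} pick 1 [0->1 ok]
  19: obs=y cand={1} pick 1 [1->1 ok]
  20: obs=x cand={0,2} pick 2 [1->2 ok]
  21: obs=x cand={0,2} pick 2 [2->2 ok]
  22: obs=x cand={0,2} pick 0 [2->0 ok]
  23: obs=x cand={0,2} pick 0 [0->0 ok]
  24: obs=x cand={0,2} pick 0 [0->0 ok]
  25: obs=y cand={1} pick 1 [0->1 ok]
  26: obs=y cand={1} pick 1 [1->1 ok]
  27: obs=y cand={1} pick 1 [1->1 ok]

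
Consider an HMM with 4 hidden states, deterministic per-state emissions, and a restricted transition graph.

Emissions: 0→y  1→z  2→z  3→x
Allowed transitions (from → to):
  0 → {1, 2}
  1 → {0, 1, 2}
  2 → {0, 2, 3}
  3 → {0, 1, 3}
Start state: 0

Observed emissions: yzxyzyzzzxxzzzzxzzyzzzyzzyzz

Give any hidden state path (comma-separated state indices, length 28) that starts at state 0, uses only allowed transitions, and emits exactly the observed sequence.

0,2,3,0,1,0,1,2,2,3,3,1,1,1,2,3,1,1,0,1,2,2,0,1,2,0,1,2

  0: obs=y cand={0} pick 0 [start]
  1: obs=z cand={1,2} pick 2 [0->2 ok]
  2: obs=x cand={3} pick 3 [2->3 ok]
  3: obs=y cand={0} pick 0 [3->0 ok]
  4: obs=z cand={1,2} pick 1 [0->1 ok]
  5: obs=y cand={0} pick 0 [1->0 ok]
  6: obs=z cand={1,2} pick 1 [0->1 ok]
  7: obs=z cand={1,2} pick 2 [1->2 ok]
  8: obs=z cand={1,2} pick 2 [2->2 ok]
  9: obs=x cand={3} pick 3 [2->3 ok]
  10: obs=x cand={3} pick 3 [3->3 ok]
  11: obs=z cand={1,2} pick 1 [3->1 ok]
  12: obs=z cand={1,2} pick 1 [1->1 ok]
  13: obs=z cand={1,2} pick 1 [1->1 ok]
  14: obs=z cand={1,2} pick 2 [1->2 ok]
  15: obs=x cand={3} pick 3 [2->3 ok]
  16: obs=z cand={1,2} pick 1 [3->1 ok]
  17: obs=z cand={1,2} pick 1 [1->1 ok]
  18: obs=y cand={0} pick 0 [1->0 ok]
  19: obs=z cand={1,2} pick 1 [0->1 ok]
  20: obs=z cand={1,2} pick 2 [1->2 ok]
  21: obs=z cand={1,2} pick 2 [2->2 ok]
  22: obs=y cand={0} pick 0 [2->0 ok]
  23: obs=z cand={1,2} pick 1 [0->1 ok]
  24: obs=z cand={1,2} pick 2 [1->2 ok]
  25: obs=y cand={0} pick 0 [2->0 ok]
  26: obs=z cand={1,2} pick 1 [0->1 ok]
  27: obs=z cand={1,2} pick 2 [1->2 ok]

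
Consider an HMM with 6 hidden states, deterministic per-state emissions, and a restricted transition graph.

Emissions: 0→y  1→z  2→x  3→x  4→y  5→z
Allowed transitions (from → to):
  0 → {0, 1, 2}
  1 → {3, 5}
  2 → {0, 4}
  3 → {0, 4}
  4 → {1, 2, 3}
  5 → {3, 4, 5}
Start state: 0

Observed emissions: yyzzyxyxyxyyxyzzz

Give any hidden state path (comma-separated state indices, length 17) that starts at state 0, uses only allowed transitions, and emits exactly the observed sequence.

  [0] y  {0,4}  => 0  start
  [1] y  {0,4}  => 0  0->0 ok
  [2] z  {1,5}  => 1  0->1 ok
  [3] z  {1,5}  => 5  1->5 ok
  [4] y  {0,4}  => 4  5->4 ok
  [5] x  {2,3}  => 3  4->3 ok
  [6] y  {0,4}  => 4  3->4 ok
  [7] x  {2,3}  => 2  4->2 ok
  [8] y  {0,4}  => 4  2->4 ok
  [9] x  {2,3}  => 2  4->2 ok
  [10] y  {0,4}  => 0  2->0 ok
  [11] y  {0,4}  => 0  0->0 ok
  [12] x  {2,3}  => 2  0->2 ok
  [13] y  {0,4}  => 4  2->4 ok
  [14] z  {1,5}  => 1  4->1 ok
  [15] z  {1,5}  => 5  1->5 ok
  [16] z  {1,5}  => 5  5->5 ok

0,0,1,5,4,3,4,2,4,2,0,0,2,4,1,5,5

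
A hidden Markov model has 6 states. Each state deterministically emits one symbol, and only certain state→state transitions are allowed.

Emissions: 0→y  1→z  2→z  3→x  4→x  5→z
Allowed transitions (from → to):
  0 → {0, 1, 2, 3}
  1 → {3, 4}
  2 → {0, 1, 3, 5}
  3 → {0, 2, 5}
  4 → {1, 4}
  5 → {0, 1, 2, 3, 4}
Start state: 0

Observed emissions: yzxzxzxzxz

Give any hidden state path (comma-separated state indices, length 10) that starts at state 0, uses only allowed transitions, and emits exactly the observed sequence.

  0: obs=y cand={0} pick 0 [start]
  1: obs=z cand={1,2,5} pick 2 [0->2 ok]
  2: obs=x cand={3,4} pick 3 [2->3 ok]
  3: obs=z cand={1,2,5} pick 5 [3->5 ok]
  4: obs=x cand={3,4} pick 4 [5->4 ok]
  5: obs=z cand={1,2,5} pick 1 [4->1 ok]
  6: obs=x cand={3,4} pick 4 [1->4 ok]
  7: obs=z cand={1,2,5} pick 1 [4->1 ok]
  8: obs=x cand={3,4} pick 3 [1->3 ok]
  9: obs=z cand={1,2,5} pick 2 [3->2 ok]

0,2,3,5,4,1,4,1,3,2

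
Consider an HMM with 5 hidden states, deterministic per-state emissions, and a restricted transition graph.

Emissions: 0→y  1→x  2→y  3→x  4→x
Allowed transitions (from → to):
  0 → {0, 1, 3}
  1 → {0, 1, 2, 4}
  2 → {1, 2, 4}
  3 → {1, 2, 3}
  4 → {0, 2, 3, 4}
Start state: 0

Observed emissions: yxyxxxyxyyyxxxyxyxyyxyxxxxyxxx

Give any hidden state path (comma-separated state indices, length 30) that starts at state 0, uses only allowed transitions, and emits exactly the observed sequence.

0,3,2,4,4,4,2,4,2,2,2,1,4,3,2,1,0,1,0,0,1,0,3,3,3,3,2,4,3,3

  t0 'y' -> {0,2}, take 0 (start)
  t1 'x' -> {1,3,4}, take 3 (0->3 ok)
  t2 'y' -> {0,2}, take 2 (3->2 ok)
  t3 'x' -> {1,3,4}, take 4 (2->4 ok)
  t4 'x' -> {1,3,4}, take 4 (4->4 ok)
  t5 'x' -> {1,3,4}, take 4 (4->4 ok)
  t6 'y' -> {0,2}, take 2 (4->2 ok)
  t7 'x' -> {1,3,4}, take 4 (2->4 ok)
  t8 'y' -> {0,2}, take 2 (4->2 ok)
  t9 'y' -> {0,2}, take 2 (2->2 ok)
  t10 'y' -> {0,2}, take 2 (2->2 ok)
  t11 'x' -> {1,3,4}, take 1 (2->1 ok)
  t12 'x' -> {1,3,4}, take 4 (1->4 ok)
  t13 'x' -> {1,3,4}, take 3 (4->3 ok)
  t14 'y' -> {0,2}, take 2 (3->2 ok)
  t15 'x' -> {1,3,4}, take 1 (2->1 ok)
  t16 'y' -> {0,2}, take 0 (1->0 ok)
  t17 'x' -> {1,3,4}, take 1 (0->1 ok)
  t18 'y' -> {0,2}, take 0 (1->0 ok)
  t19 'y' -> {0,2}, take 0 (0->0 ok)
  t20 'x' -> {1,3,4}, take 1 (0->1 ok)
  t21 'y' -> {0,2}, take 0 (1->0 ok)
  t22 'x' -> {1,3,4}, take 3 (0->3 ok)
  t23 'x' -> {1,3,4}, take 3 (3->3 ok)
  t24 'x' -> {1,3,4}, take 3 (3->3 ok)
  t25 'x' -> {1,3,4}, take 3 (3->3 ok)
  t26 'y' -> {0,2}, take 2 (3->2 ok)
  t27 'x' -> {1,3,4}, take 4 (2->4 ok)
  t28 'x' -> {1,3,4}, take 3 (4->3 ok)
  t29 'x' -> {1,3,4}, take 3 (3->3 ok)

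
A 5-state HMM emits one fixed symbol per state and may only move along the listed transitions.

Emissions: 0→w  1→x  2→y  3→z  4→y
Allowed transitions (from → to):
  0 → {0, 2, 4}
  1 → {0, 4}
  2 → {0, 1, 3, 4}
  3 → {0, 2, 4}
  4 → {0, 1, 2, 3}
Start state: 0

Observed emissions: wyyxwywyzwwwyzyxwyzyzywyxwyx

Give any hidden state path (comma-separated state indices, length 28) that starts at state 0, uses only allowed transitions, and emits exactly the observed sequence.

0,4,2,1,0,4,0,2,3,0,0,0,4,3,2,1,0,4,3,4,3,2,0,2,1,0,4,1

  pos 0: w in {0}, choose 0; start
  pos 1: y in {2,4}, choose 4; 0->4 ok
  pos 2: y in {2,4}, choose 2; 4->2 ok
  pos 3: x in {1}, choose 1; 2->1 ok
  pos 4: w in {0}, choose 0; 1->0 ok
  pos 5: y in {2,4}, choose 4; 0->4 ok
  pos 6: w in {0}, choose 0; 4->0 ok
  pos 7: y in {2,4}, choose 2; 0->2 ok
  pos 8: z in {3}, choose 3; 2->3 ok
  pos 9: w in {0}, choose 0; 3->0 ok
  pos 10: w in {0}, choose 0; 0->0 ok
  pos 11: w in {0}, choose 0; 0->0 ok
  pos 12: y in {2,4}, choose 4; 0->4 ok
  pos 13: z in {3}, choose 3; 4->3 ok
  pos 14: y in {2,4}, choose 2; 3->2 ok
  pos 15: x in {1}, choose 1; 2->1 ok
  pos 16: w in {0}, choose 0; 1->0 ok
  pos 17: y in {2,4}, choose 4; 0->4 ok
  pos 18: z in {3}, choose 3; 4->3 ok
  pos 19: y in {2,4}, choose 4; 3->4 ok
  pos 20: z in {3}, choose 3; 4->3 ok
  pos 21: y in {2,4}, choose 2; 3->2 ok
  pos 22: w in {0}, choose 0; 2->0 ok
  pos 23: y in {2,4}, choose 2; 0->2 ok
  pos 24: x in {1}, choose 1; 2->1 ok
  pos 25: w in {0}, choose 0; 1->0 ok
  pos 26: y in {2,4}, choose 4; 0->4 ok
  pos 27: x in {1}, choose 1; 4->1 ok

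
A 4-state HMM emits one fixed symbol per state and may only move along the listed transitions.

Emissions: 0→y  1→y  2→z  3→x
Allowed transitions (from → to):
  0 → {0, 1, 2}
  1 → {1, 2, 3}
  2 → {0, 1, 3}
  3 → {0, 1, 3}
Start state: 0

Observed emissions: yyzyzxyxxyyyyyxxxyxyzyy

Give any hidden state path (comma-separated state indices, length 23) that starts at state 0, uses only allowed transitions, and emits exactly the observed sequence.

  t0 'y' -> {0,1}, take 0 (start)
  t1 'y' -> {0,1}, take 1 (0->1 ok)
  t2 'z' -> {2}, take 2 (1->2 ok)
  t3 'y' -> {0,1}, take 0 (2->0 ok)
  t4 'z' -> {2}, take 2 (0->2 ok)
  t5 'x' -> {3}, take 3 (2->3 ok)
  t6 'y' -> {0,1}, take 1 (3->1 ok)
  t7 'x' -> {3}, take 3 (1->3 ok)
  t8 'x' -> {3}, take 3 (3->3 ok)
  t9 'y' -> {0,1}, take 0 (3->0 ok)
  t10 'y' -> {0,1}, take 1 (0->1 ok)
  t11 'y' -> {0,1}, take 1 (1->1 ok)
  t12 'y' -> {0,1}, take 1 (1->1 ok)
  t13 'y' -> {0,1}, take 1 (1->1 ok)
  t14 'x' -> {3}, take 3 (1->3 ok)
  t15 'x' -> {3}, take 3 (3->3 ok)
  t16 'x' -> {3}, take 3 (3->3 ok)
  t17 'y' -> {0,1}, take 1 (3->1 ok)
  t18 'x' -> {3}, take 3 (1->3 ok)
  t19 'y' -> {0,1}, take 1 (3->1 ok)
  t20 'z' -> {2}, take 2 (1->2 ok)
  t21 'y' -> {0,1}, take 1 (2->1 ok)
  t22 'y' -> {0,1}, take 1 (1->1 ok)

0,1,2,0,2,3,1,3,3,0,1,1,1,1,3,3,3,1,3,1,2,1,1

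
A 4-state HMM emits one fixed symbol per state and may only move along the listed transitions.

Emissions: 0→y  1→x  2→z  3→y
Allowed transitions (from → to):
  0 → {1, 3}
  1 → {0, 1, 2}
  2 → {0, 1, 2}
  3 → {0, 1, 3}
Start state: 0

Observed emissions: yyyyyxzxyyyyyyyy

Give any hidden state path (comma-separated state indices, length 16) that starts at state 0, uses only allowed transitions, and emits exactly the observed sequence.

0,3,0,3,0,1,2,1,0,3,0,3,3,0,3,0

  t0 'y' -> {0,3}, take 0 (start)
  t1 'y' -> {0,3}, take 3 (0->3 ok)
  t2 'y' -> {0,3}, take 0 (3->0 ok)
  t3 'y' -> {0,3}, take 3 (0->3 ok)
  t4 'y' -> {0,3}, take 0 (3->0 ok)
  t5 'x' -> {1}, take 1 (0->1 ok)
  t6 'z' -> {2}, take 2 (1->2 ok)
  t7 'x' -> {1}, take 1 (2->1 ok)
  t8 'y' -> {0,3}, take 0 (1->0 ok)
  t9 'y' -> {0,3}, take 3 (0->3 ok)
  t10 'y' -> {0,3}, take 0 (3->0 ok)
  t11 'y' -> {0,3}, take 3 (0->3 ok)
  t12 'y' -> {0,3}, take 3 (3->3 ok)
  t13 'y' -> {0,3}, take 0 (3->0 ok)
  t14 'y' -> {0,3}, take 3 (0->3 ok)
  t15 'y' -> {0,3}, take 0 (3->0 ok)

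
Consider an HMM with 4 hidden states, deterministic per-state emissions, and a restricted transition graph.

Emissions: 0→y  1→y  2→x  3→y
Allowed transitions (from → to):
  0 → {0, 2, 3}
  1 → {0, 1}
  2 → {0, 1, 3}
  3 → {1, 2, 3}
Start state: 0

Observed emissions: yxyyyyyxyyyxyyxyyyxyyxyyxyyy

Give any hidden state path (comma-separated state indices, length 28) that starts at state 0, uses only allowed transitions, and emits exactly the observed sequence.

  t0 'y' -> {0,1,3}, take 0 (start)
  t1 'x' -> {2}, take 2 (0->2 ok)
  t2 'y' -> {0,1,3}, take 3 (2->3 ok)
  t3 'y' -> {0,1,3}, take 3 (3->3 ok)
  t4 'y' -> {0,1,3}, take 3 (3->3 ok)
  t5 'y' -> {0,1,3}, take 1 (3->1 ok)
  t6 'y' -> {0,1,3}, take 0 (1->0 ok)
  t7 'x' -> {2}, take 2 (0->2 ok)
  t8 'y' -> {0,1,3}, take 1 (2->1 ok)
  t9 'y' -> {0,1,3}, take 0 (1->0 ok)
  t10 'y' -> {0,1,3}, take 0 (0->0 ok)
  t11 'x' -> {2}, take 2 (0->2 ok)
  t12 'y' -> {0,1,3}, take 0 (2->0 ok)
  t13 'y' -> {0,1,3}, take 3 (0->3 ok)
  t14 'x' -> {2}, take 2 (3->2 ok)
  t15 'y' -> {0,1,3}, take 0 (2->0 ok)
  t16 'y' -> {0,1,3}, take 0 (0->0 ok)
  t17 'y' -> {0,1,3}, take 0 (0->0 ok)
  t18 'x' -> {2}, take 2 (0->2 ok)
  t19 'y' -> {0,1,3}, take 3 (2->3 ok)
  t20 'y' -> {0,1,3}, take 3 (3->3 ok)
  t21 'x' -> {2}, take 2 (3->2 ok)
  t22 'y' -> {0,1,3}, take 1 (2->1 ok)
  t23 'y' -> {0,1,3}, take 0 (1->0 ok)
  t24 'x' -> {2}, take 2 (0->2 ok)
  t25 'y' -> {0,1,3}, take 1 (2->1 ok)
  t26 'y' -> {0,1,3}, take 1 (1->1 ok)
  t27 'y' -> {0,1,3}, take 0 (1->0 ok)

0,2,3,3,3,1,0,2,1,0,0,2,0,3,2,0,0,0,2,3,3,2,1,0,2,1,1,0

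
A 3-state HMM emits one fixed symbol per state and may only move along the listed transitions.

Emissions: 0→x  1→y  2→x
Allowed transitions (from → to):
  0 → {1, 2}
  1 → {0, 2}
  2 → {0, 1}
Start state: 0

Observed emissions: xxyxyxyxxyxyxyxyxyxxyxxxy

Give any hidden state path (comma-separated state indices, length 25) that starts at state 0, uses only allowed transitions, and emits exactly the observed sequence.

0,2,1,0,1,2,1,0,2,1,2,1,0,1,0,1,2,1,0,2,1,2,0,2,1

  [0] x  {0,2}  => 0  start
  [1] x  {0,2}  => 2  0->2 ok
  [2] y  {1}  => 1  2->1 ok
  [3] x  {0,2}  => 0  1->0 ok
  [4] y  {1}  => 1  0->1 ok
  [5] x  {0,2}  => 2  1->2 ok
  [6] y  {1}  => 1  2->1 ok
  [7] x  {0,2}  => 0  1->0 ok
  [8] x  {0,2}  => 2  0->2 ok
  [9] y  {1}  => 1  2->1 ok
  [10] x  {0,2}  => 2  1->2 ok
  [11] y  {1}  => 1  2->1 ok
  [12] x  {0,2}  => 0  1->0 ok
  [13] y  {1}  => 1  0->1 ok
  [14] x  {0,2}  => 0  1->0 ok
  [15] y  {1}  => 1  0->1 ok
  [16] x  {0,2}  => 2  1->2 ok
  [17] y  {1}  => 1  2->1 ok
  [18] x  {0,2}  => 0  1->0 ok
  [19] x  {0,2}  => 2  0->2 ok
  [20] y  {1}  => 1  2->1 ok
  [21] x  {0,2}  => 2  1->2 ok
  [22] x  {0,2}  => 0  2->0 ok
  [23] x  {0,2}  => 2  0->2 ok
  [24] y  {1}  => 1  2->1 ok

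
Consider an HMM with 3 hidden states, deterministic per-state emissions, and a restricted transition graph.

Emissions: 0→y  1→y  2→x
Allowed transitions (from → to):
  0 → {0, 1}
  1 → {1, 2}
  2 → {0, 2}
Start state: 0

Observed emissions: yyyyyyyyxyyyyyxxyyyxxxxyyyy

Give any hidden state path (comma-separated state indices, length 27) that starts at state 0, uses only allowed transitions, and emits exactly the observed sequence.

  [0] y  {0,1}  => 0  start
  [1] y  {0,1}  => 0  0->0 ok
  [2] y  {0,1}  => 0  0->0 ok
  [3] y  {0,1}  => 0  0->0 ok
  [4] y  {0,1}  => 0  0->0 ok
  [5] y  {0,1}  => 1  0->1 ok
  [6] y  {0,1}  => 1  1->1 ok
  [7] y  {0,1}  => 1  1->1 ok
  [8] x  {2}  => 2  1->2 ok
  [9] y  {0,1}  => 0  2->0 ok
  [10] y  {0,1}  => 0  0->0 ok
  [11] y  {0,1}  => 1  0->1 ok
  [12] y  {0,1}  => 1  1->1 ok
  [13] y  {0,1}  => 1  1->1 ok
  [14] x  {2}  => 2  1->2 ok
  [15] x  {2}  => 2  2->2 ok
  [16] y  {0,1}  => 0  2->0 ok
  [17] y  {0,1}  => 0  0->0 ok
  [18] y  {0,1}  => 1  0->1 ok
  [19] x  {2}  => 2  1->2 ok
  [20] x  {2}  => 2  2->2 ok
  [21] x  {2}  => 2  2->2 ok
  [22] x  {2}  => 2  2->2 ok
  [23] y  {0,1}  => 0  2->0 ok
  [24] y  {0,1}  => 0  0->0 ok
  [25] y  {0,1}  => 0  0->0 ok
  [26] y  {0,1}  => 0  0->0 ok

0,0,0,0,0,1,1,1,2,0,0,1,1,1,2,2,0,0,1,2,2,2,2,0,0,0,0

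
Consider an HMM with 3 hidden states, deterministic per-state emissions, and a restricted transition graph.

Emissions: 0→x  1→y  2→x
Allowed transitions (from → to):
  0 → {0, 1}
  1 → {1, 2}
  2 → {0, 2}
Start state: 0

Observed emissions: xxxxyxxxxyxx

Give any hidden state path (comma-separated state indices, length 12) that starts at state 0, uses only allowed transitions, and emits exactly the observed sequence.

0,0,0,0,1,2,2,2,0,1,2,2

  t0 'x' -> {0,2}, take 0 (start)
  t1 'x' -> {0,2}, take 0 (0->0 ok)
  t2 'x' -> {0,2}, take 0 (0->0 ok)
  t3 'x' -> {0,2}, take 0 (0->0 ok)
  t4 'y' -> {1}, take 1 (0->1 ok)
  t5 'x' -> {0,2}, take 2 (1->2 ok)
  t6 'x' -> {0,2}, take 2 (2->2 ok)
  t7 'x' -> {0,2}, take 2 (2->2 ok)
  t8 'x' -> {0,2}, take 0 (2->0 ok)
  t9 'y' -> {1}, take 1 (0->1 ok)
  t10 'x' -> {0,2}, take 2 (1->2 ok)
  t11 'x' -> {0,2}, take 2 (2->2 ok)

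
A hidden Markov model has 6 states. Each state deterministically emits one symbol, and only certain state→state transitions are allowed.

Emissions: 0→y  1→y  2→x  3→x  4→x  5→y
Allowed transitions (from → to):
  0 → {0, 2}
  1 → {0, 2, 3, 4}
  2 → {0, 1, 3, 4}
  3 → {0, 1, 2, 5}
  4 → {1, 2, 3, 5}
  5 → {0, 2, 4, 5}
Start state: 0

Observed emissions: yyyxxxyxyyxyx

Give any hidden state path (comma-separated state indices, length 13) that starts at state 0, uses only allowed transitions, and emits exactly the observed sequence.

0,0,0,2,4,3,1,4,5,0,2,0,2

  t0 'y' -> {0,1,5}, take 0 (start)
  t1 'y' -> {0,1,5}, take 0 (0->0 ok)
  t2 'y' -> {0,1,5}, take 0 (0->0 ok)
  t3 'x' -> {2,3,4}, take 2 (0->2 ok)
  t4 'x' -> {2,3,4}, take 4 (2->4 ok)
  t5 'x' -> {2,3,4}, take 3 (4->3 ok)
  t6 'y' -> {0,1,5}, take 1 (3->1 ok)
  t7 'x' -> {2,3,4}, take 4 (1->4 ok)
  t8 'y' -> {0,1,5}, take 5 (4->5 ok)
  t9 'y' -> {0,1,5}, take 0 (5->0 ok)
  t10 'x' -> {2,3,4}, take 2 (0->2 ok)
  t11 'y' -> {0,1,5}, take 0 (2->0 ok)
  t12 'x' -> {2,3,4}, take 2 (0->2 ok)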